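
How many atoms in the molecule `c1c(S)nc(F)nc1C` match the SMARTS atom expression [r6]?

6

The query [r6] means: r6 matches atoms in a six-membered ring.
Check the 9 heavy atoms by environment: 2× n (aromatic, in 6-ring) → match; 4× c (aromatic, in 6-ring) → match; 1× S (acyclic) → no; 1× C (acyclic) → no; 1× F (acyclic) → no.
Summing the matching environments: 2 + 4 = 6 matching atoms.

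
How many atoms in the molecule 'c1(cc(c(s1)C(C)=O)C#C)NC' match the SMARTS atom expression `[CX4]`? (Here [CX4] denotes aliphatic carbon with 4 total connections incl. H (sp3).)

The query [CX4] means: C with X4: aliphatic carbon with exactly 4 total connections (bonds + H).
Check the 12 heavy atoms by environment: 1× s (aromatic, X2) → no; 4× c (aromatic, X3) → no; 1× C (X3) → no; 1× O (X1) → no; 2× C (X4) → match; 1× N (X3) → no; 2× C (X2) → no.
That gives 2 matching atoms.

2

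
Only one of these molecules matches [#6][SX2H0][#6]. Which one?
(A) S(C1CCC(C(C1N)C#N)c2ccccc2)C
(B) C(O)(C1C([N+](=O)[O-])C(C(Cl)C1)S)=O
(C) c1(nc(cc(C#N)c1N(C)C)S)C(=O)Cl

A

[#6][SX2H0][#6] describes an aliphatic sulfur bridging two carbons with no H on the sulfur (a thioether).
(A) contains a methylthio ether (-SCH3), which satisfies every atom and bond constraint.
(B) has a thiol (-SH) but the sulfur has H1, not H0 bridging two carbons.
(C) has a thiol (-SH) but the sulfur has H1, not H0 bridging two carbons.
So the answer is (A).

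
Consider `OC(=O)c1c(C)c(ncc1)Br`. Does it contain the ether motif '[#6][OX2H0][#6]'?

No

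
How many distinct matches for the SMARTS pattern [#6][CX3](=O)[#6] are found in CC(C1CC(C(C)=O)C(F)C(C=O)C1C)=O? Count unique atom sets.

[#6][CX3](=O)[#6] is the SMARTS for a ketone: a carbonyl carbon (no H) flanked by two carbons.
The molecule carries 2 separate instances of an acetyl/ketone group (-C(=O)CH3) meeting every constraint; each maps to a distinct set of atoms, giving 2 matches.

2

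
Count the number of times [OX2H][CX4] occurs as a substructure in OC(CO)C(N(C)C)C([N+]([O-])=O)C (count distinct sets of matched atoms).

2

[OX2H][CX4] is the SMARTS for an aliphatic alcohol: a hydroxyl oxygen bound to an sp3 (X4) carbon.
The molecule carries 2 separate instances of a hydroxyl group (-OH) meeting every constraint; each maps to a distinct set of atoms, giving 2 matches.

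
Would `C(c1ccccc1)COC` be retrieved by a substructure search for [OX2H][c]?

The pattern [OX2H][c] describes a hydroxyl oxygen attached to an aromatic carbon — a phenol.
The closest candidate here is a methoxy ether (-OCH3), but the oxygen has H0, not H1. No other fragment satisfies the full query, so there is no match.

No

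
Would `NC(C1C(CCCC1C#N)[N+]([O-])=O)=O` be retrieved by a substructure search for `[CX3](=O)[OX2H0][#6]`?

No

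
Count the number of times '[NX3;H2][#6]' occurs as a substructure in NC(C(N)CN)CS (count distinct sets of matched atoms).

3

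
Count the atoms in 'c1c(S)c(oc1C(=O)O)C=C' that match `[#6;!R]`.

3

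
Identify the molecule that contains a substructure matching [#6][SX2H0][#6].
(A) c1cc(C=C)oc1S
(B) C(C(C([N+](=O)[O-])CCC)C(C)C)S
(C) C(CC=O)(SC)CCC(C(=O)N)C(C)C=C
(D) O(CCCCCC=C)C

[#6][SX2H0][#6] describes an aliphatic sulfur bridging two carbons with no H on the sulfur (a thioether).
(A) has a thiol (-SH) but the sulfur has H1, not H0 bridging two carbons.
(B) has a thiol (-SH) but the sulfur has H1, not H0 bridging two carbons.
(C) contains a methylthio ether (-SCH3), which satisfies every atom and bond constraint.
(D) has a methoxy ether (-OCH3) but the bridging atom is O, not S.
So the answer is (C).

C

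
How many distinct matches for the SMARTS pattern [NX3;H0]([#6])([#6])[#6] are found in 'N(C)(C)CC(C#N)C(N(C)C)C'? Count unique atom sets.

2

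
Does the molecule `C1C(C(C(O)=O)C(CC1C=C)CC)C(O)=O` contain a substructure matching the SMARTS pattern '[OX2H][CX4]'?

The pattern [OX2H][CX4] describes a hydroxyl oxygen bound to an sp3 (X4) carbon — an aliphatic alcohol.
The closest candidate here is a carboxylic acid group (-C(=O)OH), but the -OH is on a CX3 carbonyl carbon, not a CX4 carbon. No other fragment satisfies the full query, so there is no match.

No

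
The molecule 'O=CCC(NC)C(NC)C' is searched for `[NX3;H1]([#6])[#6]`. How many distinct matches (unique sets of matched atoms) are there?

2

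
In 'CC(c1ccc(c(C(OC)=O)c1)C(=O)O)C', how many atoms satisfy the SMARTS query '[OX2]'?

2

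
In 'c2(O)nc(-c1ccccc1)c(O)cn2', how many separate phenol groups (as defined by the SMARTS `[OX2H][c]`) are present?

[OX2H][c] is the SMARTS for a phenol: a hydroxyl oxygen attached to an aromatic carbon.
The molecule carries 2 separate instances of a hydroxyl group (-OH) meeting every constraint; each maps to a distinct set of atoms, giving 2 matches.

2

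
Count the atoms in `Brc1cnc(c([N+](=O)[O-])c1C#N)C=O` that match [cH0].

4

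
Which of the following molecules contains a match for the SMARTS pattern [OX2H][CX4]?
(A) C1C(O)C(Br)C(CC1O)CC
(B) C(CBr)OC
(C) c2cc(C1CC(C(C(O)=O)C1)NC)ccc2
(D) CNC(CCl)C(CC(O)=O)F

A

[OX2H][CX4] describes a hydroxyl oxygen bound to an sp3 (X4) carbon (an aliphatic alcohol).
(A) contains a hydroxyl group (-OH), which satisfies every atom and bond constraint.
(B) has a methoxy ether (-OCH3) but the oxygen has H0 (ether), not H1.
(C) has a carboxylic acid group (-C(=O)OH) but the -OH is on a CX3 carbonyl carbon, not a CX4 carbon.
(D) has a carboxylic acid group (-C(=O)OH) but the -OH is on a CX3 carbonyl carbon, not a CX4 carbon.
So the answer is (A).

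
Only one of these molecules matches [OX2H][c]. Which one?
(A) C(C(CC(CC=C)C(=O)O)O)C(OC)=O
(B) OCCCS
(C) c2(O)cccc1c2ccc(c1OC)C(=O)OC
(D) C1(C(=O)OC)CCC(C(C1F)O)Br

[OX2H][c] describes a hydroxyl oxygen attached to an aromatic carbon (a phenol).
(A) has a hydroxyl group (-OH) but the -OH is on an aliphatic carbon, not an aromatic c.
(B) has a hydroxyl group (-OH) but the -OH is on an aliphatic carbon, not an aromatic c.
(C) contains a hydroxyl group (-OH), which satisfies every atom and bond constraint.
(D) has a hydroxyl group (-OH) but the -OH is on an aliphatic carbon, not an aromatic c.
So the answer is (C).

C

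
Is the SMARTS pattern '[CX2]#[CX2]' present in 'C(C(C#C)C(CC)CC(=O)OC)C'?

The pattern [CX2]#[CX2] describes a carbon-carbon triple bond — an alkyne.
The molecule carries an ethynyl group (-C#CH), whose atoms satisfy every constraint of the query, so the pattern matches.

Yes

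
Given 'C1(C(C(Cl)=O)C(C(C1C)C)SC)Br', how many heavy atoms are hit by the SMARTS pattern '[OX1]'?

1

Check the 13 heavy atoms by environment: 8× C (X4) → no; 1× S (X2) → no; 1× C (X3) → no; 1× O (X1) → match; 1× Cl (X1) → no; 1× Br (X1) → no.
That gives 1 matching atom.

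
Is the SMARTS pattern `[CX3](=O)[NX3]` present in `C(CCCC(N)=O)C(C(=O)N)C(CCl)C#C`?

Yes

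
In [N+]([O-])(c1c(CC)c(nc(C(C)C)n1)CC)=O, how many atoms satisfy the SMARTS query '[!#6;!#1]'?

Check the 16 heavy atoms by environment: 2× n (aromatic) → match; 4× c (aromatic) → no; 1× N (charge +1) → match; 1× O (charge -1) → match; 1× O → match; 7× C → no.
Summing the matching environments: 2 + 1 + 1 + 1 = 5 matching atoms.

5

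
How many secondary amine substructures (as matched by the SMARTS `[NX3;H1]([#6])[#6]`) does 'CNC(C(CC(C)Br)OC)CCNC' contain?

2

[NX3;H1]([#6])[#6] is the SMARTS for a secondary amine: a trivalent nitrogen with one H, bonded to two carbons.
The molecule carries 2 separate instances of an N-methylamino group (-NHCH3) meeting every constraint; each maps to a distinct set of atoms, giving 2 matches.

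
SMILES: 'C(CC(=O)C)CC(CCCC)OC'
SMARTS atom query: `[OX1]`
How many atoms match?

The query [OX1] means: aliphatic oxygen with one total connection — typically a carbonyl =O or an oxide.
Check the 13 heavy atoms by environment: 10× C (X4) → no; 1× O (X2) → no; 1× C (X3) → no; 1× O (X1) → match.
That gives 1 matching atom.

1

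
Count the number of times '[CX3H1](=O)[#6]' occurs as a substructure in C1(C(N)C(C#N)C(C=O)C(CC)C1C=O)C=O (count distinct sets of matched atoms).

3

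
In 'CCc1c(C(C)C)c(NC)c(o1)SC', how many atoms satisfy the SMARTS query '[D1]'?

5

The query [D1] means: atom with exactly one heavy-atom neighbour (degree 1).
Check the 14 heavy atoms by environment: 1× o (aromatic, D2) → no; 4× c (aromatic, D3) → no; 1× C (D2) → no; 5× C (D1) → match; 1× N (D2) → no; 1× C (D3) → no; 1× S (D2) → no.
That gives 5 matching atoms.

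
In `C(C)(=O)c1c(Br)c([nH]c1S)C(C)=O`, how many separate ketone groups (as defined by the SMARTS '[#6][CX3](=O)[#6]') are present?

2

[#6][CX3](=O)[#6] is the SMARTS for a ketone: a carbonyl carbon (no H) flanked by two carbons.
The molecule carries 2 separate instances of an acetyl/ketone group (-C(=O)CH3) meeting every constraint; each maps to a distinct set of atoms, giving 2 matches.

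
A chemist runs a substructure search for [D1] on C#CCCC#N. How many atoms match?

2

Check the 6 heavy atoms by environment: 4× C (D2) → no; 1× C (D1) → match; 1× N (D1) → match.
Summing the matching environments: 1 + 1 = 2 matching atoms.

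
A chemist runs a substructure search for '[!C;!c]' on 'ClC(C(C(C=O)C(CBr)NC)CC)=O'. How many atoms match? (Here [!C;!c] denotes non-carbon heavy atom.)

5

Check the 14 heavy atoms by environment: 9× C → no; 2× O → match; 1× Cl → match; 1× Br → match; 1× N → match.
Summing the matching environments: 2 + 1 + 1 + 1 = 5 matching atoms.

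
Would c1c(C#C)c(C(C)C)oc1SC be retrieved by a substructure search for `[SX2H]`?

No

The pattern [SX2H] describes an aliphatic sulfur with two connections, one being H — a thiol.
The closest candidate here is a methylthio ether (-SCH3), but the sulfur has H0 (bonded to two carbons), not H1. No other fragment satisfies the full query, so there is no match.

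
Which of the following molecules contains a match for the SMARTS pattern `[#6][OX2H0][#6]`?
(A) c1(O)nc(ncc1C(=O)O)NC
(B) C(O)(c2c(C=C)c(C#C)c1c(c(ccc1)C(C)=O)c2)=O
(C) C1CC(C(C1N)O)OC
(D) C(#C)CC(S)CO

C

[#6][OX2H0][#6] describes an aliphatic oxygen bridging two carbons with no H on the oxygen (an ether).
(A) has a carboxylic acid group (-C(=O)OH) but the -OH oxygen has H1; the =O is OX1, not OX2.
(B) has a carboxylic acid group (-C(=O)OH) but the -OH oxygen has H1; the =O is OX1, not OX2.
(C) contains a methoxy ether (-OCH3), which satisfies every atom and bond constraint.
(D) has a hydroxyl group (-OH) but the oxygen has H1, not H0 bridging two carbons.
So the answer is (C).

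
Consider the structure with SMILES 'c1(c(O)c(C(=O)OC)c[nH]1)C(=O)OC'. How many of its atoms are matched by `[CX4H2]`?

The query [CX4H2] means: sp3 carbon (X4) with exactly two hydrogens.
Check the 14 heavy atoms by environment: 1× n (aromatic, H1, X3) → no; 3× c (aromatic, H0, X3) → no; 1× c (aromatic, H1, X3) → no; 2× C (H0, X3) → no; 2× O (H0, X1) → no; 2× O (H0, X2) → no; 2× C (H3, X4) → no; 1× O (H1, X2) → no.
No environment satisfies the query, so 0 matching atoms.

0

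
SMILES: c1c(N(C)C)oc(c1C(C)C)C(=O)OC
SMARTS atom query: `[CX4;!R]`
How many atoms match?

6

Check the 15 heavy atoms by environment: 1× o (aromatic, X2, in 5-ring) → no; 4× c (aromatic, X3, in 5-ring) → no; 6× C (X4, acyclic) → match; 1× N (X3, acyclic) → no; 1× C (X3, acyclic) → no; 1× O (X1, acyclic) → no; 1× O (X2, acyclic) → no.
That gives 6 matching atoms.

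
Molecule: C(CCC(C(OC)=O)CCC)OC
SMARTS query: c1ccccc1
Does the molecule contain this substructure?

The pattern c1ccccc1 describes six aromatic carbons in a ring — a benzene ring.
The closest candidate here is a methyl group (-CH3), but no six-membered all-carbon aromatic ring is present. No other fragment satisfies the full query, so there is no match.

No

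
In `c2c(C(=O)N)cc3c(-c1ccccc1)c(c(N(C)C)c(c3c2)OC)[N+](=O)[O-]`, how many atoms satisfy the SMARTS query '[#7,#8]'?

Check the 27 heavy atoms by environment: 16× c (aromatic) → no; 3× O → match; 4× C → no; 2× N → match; 1× N (charge +1) → match; 1× O (charge -1) → match.
Summing the matching environments: 3 + 2 + 1 + 1 = 7 matching atoms.

7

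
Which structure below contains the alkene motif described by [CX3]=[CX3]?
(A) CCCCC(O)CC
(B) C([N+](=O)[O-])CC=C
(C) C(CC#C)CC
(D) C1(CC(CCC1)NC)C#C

B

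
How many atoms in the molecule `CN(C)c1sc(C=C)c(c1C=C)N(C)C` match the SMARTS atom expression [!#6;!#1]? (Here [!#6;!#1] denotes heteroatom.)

3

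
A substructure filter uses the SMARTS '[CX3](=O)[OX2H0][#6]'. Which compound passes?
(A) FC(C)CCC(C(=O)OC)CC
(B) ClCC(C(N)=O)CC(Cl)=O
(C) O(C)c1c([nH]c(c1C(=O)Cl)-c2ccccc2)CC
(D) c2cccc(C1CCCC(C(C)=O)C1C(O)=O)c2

A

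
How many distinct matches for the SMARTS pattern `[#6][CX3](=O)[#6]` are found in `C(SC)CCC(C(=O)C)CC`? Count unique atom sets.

[#6][CX3](=O)[#6] is the SMARTS for a ketone: a carbonyl carbon (no H) flanked by two carbons.
Exactly one fragment in the molecule meets all constraints, giving 1 match.

1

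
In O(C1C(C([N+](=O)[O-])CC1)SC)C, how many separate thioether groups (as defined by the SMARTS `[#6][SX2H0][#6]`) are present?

1

[#6][SX2H0][#6] is the SMARTS for a thioether: an aliphatic sulfur bridging two carbons with no H on the sulfur.
Exactly one fragment in the molecule meets all constraints, giving 1 match.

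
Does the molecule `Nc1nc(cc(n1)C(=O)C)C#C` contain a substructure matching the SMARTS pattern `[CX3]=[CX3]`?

The pattern [CX3]=[CX3] describes a non-aromatic C=C double bond between two sp2 carbons — an alkene.
The closest candidate here is an ethynyl group (-C#CH), but the C-C bond is a triple bond, not a double bond. No other fragment satisfies the full query, so there is no match.

No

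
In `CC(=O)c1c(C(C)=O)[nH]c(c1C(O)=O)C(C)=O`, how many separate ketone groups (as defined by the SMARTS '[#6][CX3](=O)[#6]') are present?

3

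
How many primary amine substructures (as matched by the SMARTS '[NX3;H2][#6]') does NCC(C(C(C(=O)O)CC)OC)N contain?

[NX3;H2][#6] is the SMARTS for a primary amine: a trivalent nitrogen with two H attached to carbon.
The molecule carries 2 separate instances of a primary amino group (-NH2) meeting every constraint; each maps to a distinct set of atoms, giving 2 matches.

2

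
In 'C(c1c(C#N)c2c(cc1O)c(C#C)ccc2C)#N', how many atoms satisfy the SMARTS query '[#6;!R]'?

The query [#6;!R] means: carbon not in any ring.
Check the 18 heavy atoms by environment: 10× c (aromatic, in 6-ring) → no; 5× C (acyclic) → match; 2× N (acyclic) → no; 1× O (acyclic) → no.
That gives 5 matching atoms.

5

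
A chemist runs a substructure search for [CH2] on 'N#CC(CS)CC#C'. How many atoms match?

The query [CH2] means: aliphatic carbon with exactly two hydrogens.
Check the 8 heavy atoms by environment: 2× C (H2) → match; 2× C (H1) → no; 2× C (H0) → no; 1× N (H0) → no; 1× S (H1) → no.
That gives 2 matching atoms.

2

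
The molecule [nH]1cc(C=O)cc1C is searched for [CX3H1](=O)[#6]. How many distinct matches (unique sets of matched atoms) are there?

1

[CX3H1](=O)[#6] is the SMARTS for an aldehyde: an sp2 carbon with one H, double-bonded to O and single-bonded to carbon.
Exactly one fragment in the molecule meets all constraints, giving 1 match.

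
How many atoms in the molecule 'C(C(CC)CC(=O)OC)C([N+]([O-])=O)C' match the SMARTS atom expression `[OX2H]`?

The query [OX2H] means: aliphatic oxygen with two connections, one of which is H — an -OH oxygen.
Check the 14 heavy atoms by environment: 3× C (H2, X4) → no; 2× C (H1, X4) → no; 3× C (H3, X4) → no; 1× C (H0, X3) → no; 2× O (H0, X1) → no; 1× O (H0, X2) → no; 1× N (charge +1, H0, X3) → no; 1× O (charge -1, H0, X1) → no.
No environment satisfies the query, so 0 matching atoms.

0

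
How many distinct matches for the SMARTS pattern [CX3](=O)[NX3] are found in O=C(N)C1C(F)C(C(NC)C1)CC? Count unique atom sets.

[CX3](=O)[NX3] is the SMARTS for an amide: a carbonyl carbon bonded to a trivalent nitrogen.
Exactly one fragment in the molecule meets all constraints, giving 1 match.

1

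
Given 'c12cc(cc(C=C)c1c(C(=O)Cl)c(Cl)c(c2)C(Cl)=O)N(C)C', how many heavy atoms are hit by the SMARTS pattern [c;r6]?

10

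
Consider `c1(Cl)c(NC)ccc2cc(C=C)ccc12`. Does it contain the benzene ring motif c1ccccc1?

Yes

The pattern c1ccccc1 describes six aromatic carbons in a ring — a benzene ring.
The required atom environment is present in the molecule, so the pattern matches.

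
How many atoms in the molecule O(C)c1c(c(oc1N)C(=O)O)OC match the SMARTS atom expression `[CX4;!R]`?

2

Check the 13 heavy atoms by environment: 1× o (aromatic, X2, in 5-ring) → no; 4× c (aromatic, X3, in 5-ring) → no; 3× O (X2, acyclic) → no; 2× C (X4, acyclic) → match; 1× N (X3, acyclic) → no; 1× C (X3, acyclic) → no; 1× O (X1, acyclic) → no.
That gives 2 matching atoms.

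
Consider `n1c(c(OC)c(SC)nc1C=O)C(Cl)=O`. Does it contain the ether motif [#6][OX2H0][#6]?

Yes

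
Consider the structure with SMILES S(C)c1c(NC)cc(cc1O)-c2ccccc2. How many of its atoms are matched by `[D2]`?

9

The query [D2] means: atom with exactly two heavy-atom neighbours.
Check the 17 heavy atoms by environment: 7× c (aromatic, D2) → match; 5× c (aromatic, D3) → no; 1× O (D1) → no; 1× N (D2) → match; 2× C (D1) → no; 1× S (D2) → match.
Summing the matching environments: 7 + 1 + 1 = 9 matching atoms.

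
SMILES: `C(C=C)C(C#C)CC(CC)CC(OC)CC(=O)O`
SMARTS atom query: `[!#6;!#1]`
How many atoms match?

3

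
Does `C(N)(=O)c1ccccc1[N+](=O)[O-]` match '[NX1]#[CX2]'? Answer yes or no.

The pattern [NX1]#[CX2] describes a nitrogen triple-bonded to a two-connected carbon — a nitrile.
The closest candidate here is a primary amide (-C(=O)NH2), but the nitrogen is NX3, not NX1. No other fragment satisfies the full query, so there is no match.

No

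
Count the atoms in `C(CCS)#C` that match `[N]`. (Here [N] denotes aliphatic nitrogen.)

The query [N] means: uppercase N matches aliphatic (non-aromatic) nitrogen only.
Check the 5 heavy atoms by environment: 4× C → no; 1× S → no.
No environment satisfies the query, so 0 matching atoms.

0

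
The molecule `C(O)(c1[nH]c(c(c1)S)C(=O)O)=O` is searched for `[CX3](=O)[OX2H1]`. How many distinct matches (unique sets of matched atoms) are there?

2

[CX3](=O)[OX2H1] is the SMARTS for a carboxylic acid: an sp2 carbon double-bonded to O and single-bonded to an -OH oxygen.
The molecule carries 2 separate instances of a carboxylic acid group (-C(=O)OH) meeting every constraint; each maps to a distinct set of atoms, giving 2 matches.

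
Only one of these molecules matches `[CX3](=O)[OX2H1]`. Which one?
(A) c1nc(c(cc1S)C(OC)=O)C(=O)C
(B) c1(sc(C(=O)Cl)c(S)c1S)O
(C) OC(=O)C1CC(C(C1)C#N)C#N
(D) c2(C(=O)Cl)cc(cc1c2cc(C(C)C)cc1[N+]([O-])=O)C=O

C

[CX3](=O)[OX2H1] describes an sp2 carbon double-bonded to O and single-bonded to an -OH oxygen (a carboxylic acid).
(A) has a methyl-ester group (-C(=O)OCH3) but the singly-bonded O has no H (OX2H0, not OX2H1).
(B) has an acyl chloride (-C(=O)Cl) but the carbonyl is bonded to Cl, not to an -OH oxygen.
(C) contains a carboxylic acid group (-C(=O)OH), which satisfies every atom and bond constraint.
(D) has an acyl chloride (-C(=O)Cl) but the carbonyl is bonded to Cl, not to an -OH oxygen.
So the answer is (C).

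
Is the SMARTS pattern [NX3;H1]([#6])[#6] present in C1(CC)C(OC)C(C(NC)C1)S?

Yes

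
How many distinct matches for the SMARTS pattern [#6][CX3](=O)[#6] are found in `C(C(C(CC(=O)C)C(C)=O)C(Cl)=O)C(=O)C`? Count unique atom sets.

[#6][CX3](=O)[#6] is the SMARTS for a ketone: a carbonyl carbon (no H) flanked by two carbons.
The molecule carries 3 separate instances of an acetyl/ketone group (-C(=O)CH3) meeting every constraint; each maps to a distinct set of atoms, giving 3 matches.

3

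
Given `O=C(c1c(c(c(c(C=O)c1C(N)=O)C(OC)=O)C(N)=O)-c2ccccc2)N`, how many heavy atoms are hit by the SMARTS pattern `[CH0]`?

4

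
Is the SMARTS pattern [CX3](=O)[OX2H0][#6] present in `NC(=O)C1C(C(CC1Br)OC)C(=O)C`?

No

The pattern [CX3](=O)[OX2H0][#6] describes a carbonyl carbon bonded to an oxygen that is itself bonded to carbon (no H on that O) — an ester.
The closest candidate here is a methoxy ether (-OCH3), but the ether oxygen is not adjacent to a C=O carbon. No other fragment satisfies the full query, so there is no match.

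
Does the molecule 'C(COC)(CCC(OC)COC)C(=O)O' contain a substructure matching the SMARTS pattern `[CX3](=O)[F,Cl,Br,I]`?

No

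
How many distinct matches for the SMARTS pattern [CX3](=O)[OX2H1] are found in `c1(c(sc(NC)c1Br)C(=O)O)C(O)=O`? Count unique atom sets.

2

[CX3](=O)[OX2H1] is the SMARTS for a carboxylic acid: an sp2 carbon double-bonded to O and single-bonded to an -OH oxygen.
The molecule carries 2 separate instances of a carboxylic acid group (-C(=O)OH) meeting every constraint; each maps to a distinct set of atoms, giving 2 matches.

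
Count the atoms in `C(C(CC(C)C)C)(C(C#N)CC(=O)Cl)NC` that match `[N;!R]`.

2

The query [N;!R] means: aliphatic nitrogen not in a ring.
Check the 16 heavy atoms by environment: 12× C (acyclic) → no; 2× N (acyclic) → match; 1× O (acyclic) → no; 1× Cl (acyclic) → no.
That gives 2 matching atoms.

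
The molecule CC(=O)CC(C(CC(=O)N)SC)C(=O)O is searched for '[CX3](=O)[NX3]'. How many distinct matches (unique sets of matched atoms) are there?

[CX3](=O)[NX3] is the SMARTS for an amide: a carbonyl carbon bonded to a trivalent nitrogen.
Exactly one fragment in the molecule meets all constraints, giving 1 match.

1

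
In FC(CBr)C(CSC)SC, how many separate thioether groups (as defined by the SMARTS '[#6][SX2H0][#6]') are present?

2

[#6][SX2H0][#6] is the SMARTS for a thioether: an aliphatic sulfur bridging two carbons with no H on the sulfur.
The molecule carries 2 separate instances of a methylthio ether (-SCH3) meeting every constraint; each maps to a distinct set of atoms, giving 2 matches.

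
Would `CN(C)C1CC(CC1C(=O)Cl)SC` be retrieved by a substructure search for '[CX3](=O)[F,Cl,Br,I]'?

Yes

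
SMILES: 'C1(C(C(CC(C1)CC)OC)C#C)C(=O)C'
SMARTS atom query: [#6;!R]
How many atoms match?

7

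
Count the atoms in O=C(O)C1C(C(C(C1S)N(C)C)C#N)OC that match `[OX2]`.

2

Check the 16 heavy atoms by environment: 8× C (X4) → no; 1× C (X3) → no; 1× O (X1) → no; 2× O (X2) → match; 1× S (X2) → no; 1× C (X2) → no; 1× N (X1) → no; 1× N (X3) → no.
That gives 2 matching atoms.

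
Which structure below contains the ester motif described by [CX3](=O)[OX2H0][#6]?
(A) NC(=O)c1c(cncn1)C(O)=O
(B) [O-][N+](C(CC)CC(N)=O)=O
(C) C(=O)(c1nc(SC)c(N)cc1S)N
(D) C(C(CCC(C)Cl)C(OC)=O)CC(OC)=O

D

[CX3](=O)[OX2H0][#6] describes a carbonyl carbon bonded to an oxygen that is itself bonded to carbon (no H on that O) (an ester).
(A) has a primary amide (-C(=O)NH2) but the carbonyl is bonded to N, not to an O-C linkage.
(B) has a primary amide (-C(=O)NH2) but the carbonyl is bonded to N, not to an O-C linkage.
(C) has a primary amide (-C(=O)NH2) but the carbonyl is bonded to N, not to an O-C linkage.
(D) contains a methyl-ester group (-C(=O)OCH3), which satisfies every atom and bond constraint.
So the answer is (D).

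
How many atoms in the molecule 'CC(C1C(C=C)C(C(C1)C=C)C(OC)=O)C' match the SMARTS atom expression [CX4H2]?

1

Check the 16 heavy atoms by environment: 5× C (H1, X4) → no; 1× C (H2, X4) → match; 2× C (H1, X3) → no; 2× C (H2, X3) → no; 3× C (H3, X4) → no; 1× C (H0, X3) → no; 1× O (H0, X1) → no; 1× O (H0, X2) → no.
That gives 1 matching atom.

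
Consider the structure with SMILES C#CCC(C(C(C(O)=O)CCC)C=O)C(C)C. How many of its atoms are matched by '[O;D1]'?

The query [O;D1] means: aliphatic oxygen bonded to exactly one heavy atom.
Check the 17 heavy atoms by environment: 5× C (D2) → no; 5× C (D3) → no; 4× C (D1) → no; 3× O (D1) → match.
That gives 3 matching atoms.

3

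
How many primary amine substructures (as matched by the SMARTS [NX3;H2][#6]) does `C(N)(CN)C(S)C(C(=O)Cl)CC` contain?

2

[NX3;H2][#6] is the SMARTS for a primary amine: a trivalent nitrogen with two H attached to carbon.
The molecule carries 2 separate instances of a primary amino group (-NH2) meeting every constraint; each maps to a distinct set of atoms, giving 2 matches.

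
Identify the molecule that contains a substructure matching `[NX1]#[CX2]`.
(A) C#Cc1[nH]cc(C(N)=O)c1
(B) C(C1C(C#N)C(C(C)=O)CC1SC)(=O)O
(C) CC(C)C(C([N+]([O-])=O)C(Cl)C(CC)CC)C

B

[NX1]#[CX2] describes a nitrogen triple-bonded to a two-connected carbon (a nitrile).
(A) has a primary amide (-C(=O)NH2) but the nitrogen is NX3, not NX1.
(B) contains a nitrile (-C#N), which satisfies every atom and bond constraint.
(C) has a nitro group (-[N+](=O)[O-]) but there is no C#N triple bond.
So the answer is (B).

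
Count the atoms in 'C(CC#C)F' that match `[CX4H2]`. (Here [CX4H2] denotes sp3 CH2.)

The query [CX4H2] means: sp3 carbon (X4) with exactly two hydrogens.
Check the 5 heavy atoms by environment: 2× C (H2, X4) → match; 1× F (H0, X1) → no; 1× C (H0, X2) → no; 1× C (H1, X2) → no.
That gives 2 matching atoms.

2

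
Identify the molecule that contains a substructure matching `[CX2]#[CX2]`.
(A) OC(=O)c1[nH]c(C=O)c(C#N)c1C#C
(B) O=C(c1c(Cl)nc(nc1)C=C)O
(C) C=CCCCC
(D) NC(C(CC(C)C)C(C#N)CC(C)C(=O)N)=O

A

[CX2]#[CX2] describes a carbon-carbon triple bond (an alkyne).
(A) contains an ethynyl group (-C#CH), which satisfies every atom and bond constraint.
(B) has a vinyl group (-CH=CH2) but the C=C is a double bond; both carbons are CX3, not CX2.
(C) has a vinyl group (-CH=CH2) but the C=C is a double bond; both carbons are CX3, not CX2.
(D) has a nitrile (-C#N) but the triple bond is C#N, not C#C.
So the answer is (A).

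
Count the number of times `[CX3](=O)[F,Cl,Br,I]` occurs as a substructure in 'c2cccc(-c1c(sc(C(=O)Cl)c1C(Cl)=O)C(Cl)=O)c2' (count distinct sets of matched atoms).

[CX3](=O)[F,Cl,Br,I] is the SMARTS for an acyl halide: a carbonyl carbon bonded to a halogen.
The molecule carries 3 separate instances of an acyl chloride (-C(=O)Cl) meeting every constraint; each maps to a distinct set of atoms, giving 3 matches.

3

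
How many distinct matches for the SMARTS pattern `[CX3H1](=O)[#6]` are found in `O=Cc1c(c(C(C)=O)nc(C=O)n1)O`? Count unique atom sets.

2

[CX3H1](=O)[#6] is the SMARTS for an aldehyde: an sp2 carbon with one H, double-bonded to O and single-bonded to carbon.
The molecule carries 2 separate instances of an aldehyde (-CHO) meeting every constraint; each maps to a distinct set of atoms, giving 2 matches.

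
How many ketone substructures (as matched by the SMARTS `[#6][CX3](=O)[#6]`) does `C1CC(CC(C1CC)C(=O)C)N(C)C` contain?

1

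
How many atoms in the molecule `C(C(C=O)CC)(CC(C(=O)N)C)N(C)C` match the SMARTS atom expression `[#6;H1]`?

4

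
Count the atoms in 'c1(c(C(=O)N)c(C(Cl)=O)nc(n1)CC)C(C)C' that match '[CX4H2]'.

1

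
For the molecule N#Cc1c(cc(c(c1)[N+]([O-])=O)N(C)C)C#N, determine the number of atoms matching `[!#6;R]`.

The query [!#6;R] means: non-carbon atom that is part of a ring.
Check the 16 heavy atoms by environment: 6× c (aromatic, in 6-ring) → no; 4× C (acyclic) → no; 3× N (acyclic) → no; 1× N (charge +1, acyclic) → no; 1× O (charge -1, acyclic) → no; 1× O (acyclic) → no.
No environment satisfies the query, so 0 matching atoms.

0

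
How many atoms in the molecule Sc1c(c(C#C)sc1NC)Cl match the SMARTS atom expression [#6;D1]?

The query [#6;D1] means: carbon bonded to exactly one heavy atom.
Check the 11 heavy atoms by environment: 1× s (aromatic, D2) → no; 4× c (aromatic, D3) → no; 1× N (D2) → no; 2× C (D1) → match; 1× C (D2) → no; 1× S (D1) → no; 1× Cl (D1) → no.
That gives 2 matching atoms.

2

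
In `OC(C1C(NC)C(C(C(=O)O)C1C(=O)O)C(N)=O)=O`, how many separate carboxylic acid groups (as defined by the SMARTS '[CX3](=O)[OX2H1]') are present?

[CX3](=O)[OX2H1] is the SMARTS for a carboxylic acid: an sp2 carbon double-bonded to O and single-bonded to an -OH oxygen.
The molecule carries 3 separate instances of a carboxylic acid group (-C(=O)OH) meeting every constraint; each maps to a distinct set of atoms, giving 3 matches.

3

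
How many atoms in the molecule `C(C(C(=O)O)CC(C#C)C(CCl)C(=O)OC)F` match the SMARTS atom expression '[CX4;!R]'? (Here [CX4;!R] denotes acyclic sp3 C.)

7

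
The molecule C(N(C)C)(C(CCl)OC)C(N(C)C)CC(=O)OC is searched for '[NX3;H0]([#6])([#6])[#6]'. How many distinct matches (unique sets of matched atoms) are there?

[NX3;H0]([#6])([#6])[#6] is the SMARTS for a tertiary amine: a trivalent nitrogen with no H, bonded to three carbons.
The molecule carries 2 separate instances of a dimethylamino group (-N(CH3)2) meeting every constraint; each maps to a distinct set of atoms, giving 2 matches.

2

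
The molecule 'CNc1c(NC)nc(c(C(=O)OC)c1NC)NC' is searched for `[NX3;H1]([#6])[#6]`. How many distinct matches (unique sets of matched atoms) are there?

[NX3;H1]([#6])[#6] is the SMARTS for a secondary amine: a trivalent nitrogen with one H, bonded to two carbons.
The molecule carries 4 separate instances of an N-methylamino group (-NHCH3) meeting every constraint; each maps to a distinct set of atoms, giving 4 matches.

4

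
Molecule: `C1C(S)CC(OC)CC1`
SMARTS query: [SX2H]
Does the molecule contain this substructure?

The pattern [SX2H] describes an aliphatic sulfur with two connections, one being H — a thiol.
The molecule carries a thiol (-SH), whose atoms satisfy every constraint of the query, so the pattern matches.

Yes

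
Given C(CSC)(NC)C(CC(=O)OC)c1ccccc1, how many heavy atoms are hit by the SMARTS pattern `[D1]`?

4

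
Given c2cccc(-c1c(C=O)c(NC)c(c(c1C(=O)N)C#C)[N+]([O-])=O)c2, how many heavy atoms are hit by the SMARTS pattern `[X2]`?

2

Check the 24 heavy atoms by environment: 12× c (aromatic, X3) → no; 2× C (X3) → no; 3× O (X1) → no; 2× N (X3) → no; 1× C (X4) → no; 1× N (charge +1, X3) → no; 1× O (charge -1, X1) → no; 2× C (X2) → match.
That gives 2 matching atoms.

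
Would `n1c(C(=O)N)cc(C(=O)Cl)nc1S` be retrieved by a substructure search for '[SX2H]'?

The pattern [SX2H] describes an aliphatic sulfur with two connections, one being H — a thiol.
The molecule carries a thiol (-SH), whose atoms satisfy every constraint of the query, so the pattern matches.

Yes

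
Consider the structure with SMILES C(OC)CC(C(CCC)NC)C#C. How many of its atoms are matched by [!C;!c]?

The query [!C;!c] means: neither aliphatic nor aromatic carbon — same as [!#6].
Check the 13 heavy atoms by environment: 11× C → no; 1× O → match; 1× N → match.
Summing the matching environments: 1 + 1 = 2 matching atoms.

2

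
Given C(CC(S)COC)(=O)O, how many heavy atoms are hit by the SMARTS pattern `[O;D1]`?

2

The query [O;D1] means: aliphatic oxygen bonded to exactly one heavy atom.
Check the 9 heavy atoms by environment: 2× C (D2) → no; 2× C (D3) → no; 1× O (D2) → no; 1× C (D1) → no; 2× O (D1) → match; 1× S (D1) → no.
That gives 2 matching atoms.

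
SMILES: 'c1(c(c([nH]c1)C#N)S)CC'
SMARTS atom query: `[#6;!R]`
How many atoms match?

The query [#6;!R] means: carbon not in any ring.
Check the 10 heavy atoms by environment: 1× n (aromatic, in 5-ring) → no; 4× c (aromatic, in 5-ring) → no; 3× C (acyclic) → match; 1× N (acyclic) → no; 1× S (acyclic) → no.
That gives 3 matching atoms.

3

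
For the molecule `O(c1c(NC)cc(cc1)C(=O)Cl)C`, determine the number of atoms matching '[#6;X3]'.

7

The query [#6;X3] means: any carbon (aromatic or not) with three total connections.
Check the 13 heavy atoms by environment: 6× c (aromatic, X3) → match; 1× N (X3) → no; 2× C (X4) → no; 1× C (X3) → match; 1× O (X1) → no; 1× Cl (X1) → no; 1× O (X2) → no.
Summing the matching environments: 6 + 1 = 7 matching atoms.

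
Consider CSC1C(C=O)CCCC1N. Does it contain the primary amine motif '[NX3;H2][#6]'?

Yes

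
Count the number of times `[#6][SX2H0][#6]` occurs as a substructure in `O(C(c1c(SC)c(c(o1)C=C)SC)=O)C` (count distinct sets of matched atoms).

2

[#6][SX2H0][#6] is the SMARTS for a thioether: an aliphatic sulfur bridging two carbons with no H on the sulfur.
The molecule carries 2 separate instances of a methylthio ether (-SCH3) meeting every constraint; each maps to a distinct set of atoms, giving 2 matches.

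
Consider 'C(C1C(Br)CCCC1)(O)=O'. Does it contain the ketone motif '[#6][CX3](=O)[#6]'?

The pattern [#6][CX3](=O)[#6] describes a carbonyl carbon (no H) flanked by two carbons — a ketone.
The closest candidate here is a carboxylic acid group (-C(=O)OH), but one neighbour of the carbonyl carbon is O, not C. No other fragment satisfies the full query, so there is no match.

No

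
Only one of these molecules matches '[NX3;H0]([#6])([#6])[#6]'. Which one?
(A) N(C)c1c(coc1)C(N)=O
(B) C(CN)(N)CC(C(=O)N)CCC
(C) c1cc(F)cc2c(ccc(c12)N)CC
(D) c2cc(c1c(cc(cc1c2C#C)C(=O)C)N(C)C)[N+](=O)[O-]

D

[NX3;H0]([#6])([#6])[#6] describes a trivalent nitrogen with no H, bonded to three carbons (a tertiary amine).
(A) has a primary amide (-C(=O)NH2) but the amide nitrogen has H2 and only one carbon neighbour.
(B) has a primary amino group (-NH2) but the nitrogen has H2, not H0 with three carbons.
(C) has a primary amino group (-NH2) but the nitrogen has H2, not H0 with three carbons.
(D) contains a dimethylamino group (-N(CH3)2), which satisfies every atom and bond constraint.
So the answer is (D).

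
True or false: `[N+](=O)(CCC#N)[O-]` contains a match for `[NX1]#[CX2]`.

The pattern [NX1]#[CX2] describes a nitrogen triple-bonded to a two-connected carbon — a nitrile.
The molecule carries a nitrile (-C#N), whose atoms satisfy every constraint of the query, so the pattern matches.

True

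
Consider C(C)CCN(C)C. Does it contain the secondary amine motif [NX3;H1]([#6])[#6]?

The pattern [NX3;H1]([#6])[#6] describes a trivalent nitrogen with one H, bonded to two carbons — a secondary amine.
The closest candidate here is a dimethylamino group (-N(CH3)2), but the nitrogen has H0, not H1. No other fragment satisfies the full query, so there is no match.

No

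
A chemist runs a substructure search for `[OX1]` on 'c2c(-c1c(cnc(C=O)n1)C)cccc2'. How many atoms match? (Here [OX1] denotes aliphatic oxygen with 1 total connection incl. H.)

1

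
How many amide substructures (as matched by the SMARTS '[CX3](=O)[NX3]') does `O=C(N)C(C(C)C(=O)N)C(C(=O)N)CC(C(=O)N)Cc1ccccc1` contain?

[CX3](=O)[NX3] is the SMARTS for an amide: a carbonyl carbon bonded to a trivalent nitrogen.
The molecule carries 4 separate instances of a primary amide (-C(=O)NH2) meeting every constraint; each maps to a distinct set of atoms, giving 4 matches.

4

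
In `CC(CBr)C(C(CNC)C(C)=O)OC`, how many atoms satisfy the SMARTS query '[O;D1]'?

Check the 14 heavy atoms by environment: 2× C (D2) → no; 4× C (D3) → no; 1× Br (D1) → no; 1× O (D1) → match; 4× C (D1) → no; 1× O (D2) → no; 1× N (D2) → no.
That gives 1 matching atom.

1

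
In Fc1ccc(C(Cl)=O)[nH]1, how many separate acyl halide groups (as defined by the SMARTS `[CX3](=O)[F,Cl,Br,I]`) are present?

1

[CX3](=O)[F,Cl,Br,I] is the SMARTS for an acyl halide: a carbonyl carbon bonded to a halogen.
Exactly one fragment in the molecule meets all constraints, giving 1 match.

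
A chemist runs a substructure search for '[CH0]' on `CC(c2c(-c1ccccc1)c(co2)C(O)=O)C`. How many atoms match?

1

The query [CH0] means: aliphatic carbon with no attached hydrogen.
Check the 17 heavy atoms by environment: 1× o (aromatic, H0) → no; 6× c (aromatic, H1) → no; 4× c (aromatic, H0) → no; 1× C (H1) → no; 2× C (H3) → no; 1× C (H0) → match; 1× O (H0) → no; 1× O (H1) → no.
That gives 1 matching atom.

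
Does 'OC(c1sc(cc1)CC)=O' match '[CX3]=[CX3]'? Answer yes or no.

No

The pattern [CX3]=[CX3] describes a non-aromatic C=C double bond between two sp2 carbons — an alkene.
The closest candidate here is an ethyl group (-CH2CH3), but its C-C bond is a single bond between CX4 carbons, not CX3=CX3. No other fragment satisfies the full query, so there is no match.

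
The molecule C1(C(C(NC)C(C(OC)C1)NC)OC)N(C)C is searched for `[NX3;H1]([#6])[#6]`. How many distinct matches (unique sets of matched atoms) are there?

2

[NX3;H1]([#6])[#6] is the SMARTS for a secondary amine: a trivalent nitrogen with one H, bonded to two carbons.
The molecule carries 2 separate instances of an N-methylamino group (-NHCH3) meeting every constraint; each maps to a distinct set of atoms, giving 2 matches.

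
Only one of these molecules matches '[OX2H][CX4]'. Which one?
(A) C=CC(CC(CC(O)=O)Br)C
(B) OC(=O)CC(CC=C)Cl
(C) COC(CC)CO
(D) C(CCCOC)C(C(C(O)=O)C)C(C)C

C

[OX2H][CX4] describes a hydroxyl oxygen bound to an sp3 (X4) carbon (an aliphatic alcohol).
(A) has a carboxylic acid group (-C(=O)OH) but the -OH is on a CX3 carbonyl carbon, not a CX4 carbon.
(B) has a carboxylic acid group (-C(=O)OH) but the -OH is on a CX3 carbonyl carbon, not a CX4 carbon.
(C) contains a hydroxyl group (-OH), which satisfies every atom and bond constraint.
(D) has a methoxy ether (-OCH3) but the oxygen has H0 (ether), not H1.
So the answer is (C).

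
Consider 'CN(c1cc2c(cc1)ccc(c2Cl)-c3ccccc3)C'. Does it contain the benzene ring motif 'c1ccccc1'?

Yes

The pattern c1ccccc1 describes six aromatic carbons in a ring — a benzene ring.
The molecule carries a phenyl ring, whose atoms satisfy every constraint of the query, so the pattern matches.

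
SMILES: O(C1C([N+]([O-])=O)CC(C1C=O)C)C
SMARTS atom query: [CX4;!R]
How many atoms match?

The query [CX4;!R] means: aliphatic carbon with four total connections, not in a ring.
Check the 13 heavy atoms by environment: 5× C (X4, in 5-ring) → no; 2× C (X4, acyclic) → match; 1× O (X2, acyclic) → no; 1× N (charge +1, X3, acyclic) → no; 1× O (charge -1, X1, acyclic) → no; 2× O (X1, acyclic) → no; 1× C (X3, acyclic) → no.
That gives 2 matching atoms.

2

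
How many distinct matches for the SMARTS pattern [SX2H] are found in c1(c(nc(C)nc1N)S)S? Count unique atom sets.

[SX2H] is the SMARTS for a thiol: an aliphatic sulfur with two connections, one being H.
The molecule carries 2 separate instances of a thiol (-SH) meeting every constraint; each maps to a distinct set of atoms, giving 2 matches.

2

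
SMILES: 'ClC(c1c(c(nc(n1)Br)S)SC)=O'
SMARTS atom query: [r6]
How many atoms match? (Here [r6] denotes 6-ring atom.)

The query [r6] means: r6 matches atoms in a six-membered ring.
Check the 13 heavy atoms by environment: 2× n (aromatic, in 6-ring) → match; 4× c (aromatic, in 6-ring) → match; 1× Br (acyclic) → no; 2× S (acyclic) → no; 2× C (acyclic) → no; 1× O (acyclic) → no; 1× Cl (acyclic) → no.
Summing the matching environments: 2 + 4 = 6 matching atoms.

6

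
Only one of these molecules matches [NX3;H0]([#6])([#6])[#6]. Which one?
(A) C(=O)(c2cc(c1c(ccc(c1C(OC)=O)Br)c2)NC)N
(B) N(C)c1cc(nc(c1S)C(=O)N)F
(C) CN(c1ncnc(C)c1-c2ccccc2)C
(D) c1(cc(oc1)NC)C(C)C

C

[NX3;H0]([#6])([#6])[#6] describes a trivalent nitrogen with no H, bonded to three carbons (a tertiary amine).
(A) has an N-methylamino group (-NHCH3) but the nitrogen still has one H (H1), not H0.
(B) has an N-methylamino group (-NHCH3) but the nitrogen still has one H (H1), not H0.
(C) contains a dimethylamino group (-N(CH3)2), which satisfies every atom and bond constraint.
(D) has an N-methylamino group (-NHCH3) but the nitrogen still has one H (H1), not H0.
So the answer is (C).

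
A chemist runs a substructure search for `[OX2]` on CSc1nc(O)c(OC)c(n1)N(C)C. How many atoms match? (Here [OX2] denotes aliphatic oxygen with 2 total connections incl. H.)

2

Check the 14 heavy atoms by environment: 2× n (aromatic, X2) → no; 4× c (aromatic, X3) → no; 2× O (X2) → match; 1× N (X3) → no; 4× C (X4) → no; 1× S (X2) → no.
That gives 2 matching atoms.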